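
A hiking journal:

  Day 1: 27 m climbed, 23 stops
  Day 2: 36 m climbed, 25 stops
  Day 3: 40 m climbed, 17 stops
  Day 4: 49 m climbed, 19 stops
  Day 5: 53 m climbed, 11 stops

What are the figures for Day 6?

62 m climbed, 13 stops

M climbed: alternating steps +9, +4, +9, +4, …; 27, 36, 40, 49, 53 → 62.
Stops goes 23, 25, 17, 19, 11 → 13 (alternating steps +2, −8, +2, −8, …).
Putting it together: 62 m climbed, 13 stops.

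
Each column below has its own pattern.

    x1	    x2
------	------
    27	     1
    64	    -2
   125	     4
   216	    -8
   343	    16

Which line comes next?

Column x1 goes 27, 64, 125, 216, 343 → 512 (perfect cubes: 3³, 4³, 5³, …).
Column x2: ×(-2) each step, so 1, -2, 4, -8, 16 → -32.
Putting it together: 512  -32.

512  -32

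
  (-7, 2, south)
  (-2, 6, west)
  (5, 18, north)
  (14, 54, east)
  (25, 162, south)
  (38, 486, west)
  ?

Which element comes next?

First value goes -7, -2, 5, 14, 25, 38 → 53 (differences are 5, 7, 9, … (increasing by 2 each time)).
Second value — ×3 each step: 2, 6, 18, 54, 162, 486 → 1458.
Direction — repeats south → west → north → east: south, west, north, east, south, west → north.
So the next element is (53, 1458, north).

(53, 1458, north)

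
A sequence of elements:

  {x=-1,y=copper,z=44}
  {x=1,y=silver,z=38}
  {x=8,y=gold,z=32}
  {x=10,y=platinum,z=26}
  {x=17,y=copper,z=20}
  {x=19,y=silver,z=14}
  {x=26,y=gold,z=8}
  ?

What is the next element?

{x=28,y=platinum,z=2}

X: alternating steps +2, +7, +2, +7, …, so -1, 1, 8, 10, 17, 19, 26 → 28.
Y: repeats copper → silver → gold → platinum; copper, silver, gold, platinum, copper, silver, gold → platinum.
Z: −6 each step, so 44, 38, 32, 26, 20, 14, 8 → 2.
So the next element is {x=28,y=platinum,z=2}.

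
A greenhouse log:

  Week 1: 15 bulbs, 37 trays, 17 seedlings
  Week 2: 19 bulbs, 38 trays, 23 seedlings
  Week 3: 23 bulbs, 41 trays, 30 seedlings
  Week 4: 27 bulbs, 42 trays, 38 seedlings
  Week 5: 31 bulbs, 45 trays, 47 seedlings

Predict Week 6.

Bulbs: 15, 19, 23, 27, 31 → 35 (+4 each step).
Trays: alternating steps +1, +3, +1, +3, …, so 37, 38, 41, 42, 45 → 46.
Seedlings: differences are 6, 7, 8, … (increasing by 1 each time), so 17, 23, 30, 38, 47 → 57.
Putting it together: 35 bulbs, 46 trays, 57 seedlings.

35 bulbs, 46 trays, 57 seedlings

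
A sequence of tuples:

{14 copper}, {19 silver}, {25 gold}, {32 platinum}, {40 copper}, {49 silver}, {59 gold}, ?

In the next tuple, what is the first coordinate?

For the first coordinate, differences are 5, 6, 7, … (increasing by 1 each time): 14, 19, 25, 32, 40, 49, 59 → 70.
Metal — repeats copper → silver → gold → platinum: copper, silver, gold, platinum, copper, silver, gold → platinum.

70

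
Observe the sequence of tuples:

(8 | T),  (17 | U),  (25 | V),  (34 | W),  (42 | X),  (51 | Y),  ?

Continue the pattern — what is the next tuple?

For the first entry, alternating steps +9, +8, +9, +8, …: 8, 17, 25, 34, 42, 51 → 59.
Letter — letters move forward 1 place in the alphabet: T, U, V, W, X, Y → Z.
So the next tuple is (59 | Z).

(59 | Z)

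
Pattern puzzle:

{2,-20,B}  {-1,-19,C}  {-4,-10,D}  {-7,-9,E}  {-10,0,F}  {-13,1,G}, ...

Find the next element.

First component: −3 each step; 2, -1, -4, -7, -10, -13 → -16.
For the second component, alternating steps +1, +9, +1, +9, …: -20, -19, -10, -9, 0, 1 → 10.
For the letter, letters move forward 1 place in the alphabet: B, C, D, E, F, G → H.
Putting it together: {-16,10,H}.

{-16,10,H}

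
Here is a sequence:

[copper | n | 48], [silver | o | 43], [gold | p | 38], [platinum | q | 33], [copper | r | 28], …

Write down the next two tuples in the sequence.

[silver | s | 23], [gold | t | 18]

Metal: repeats copper → silver → gold → platinum; copper, silver, gold, platinum, copper → silver → gold.
For the letter, letters move forward 1 place in the alphabet: n, o, p, q, r → s → t.
Third slot: 48, 43, 38, 33, 28 → 23 → 18 (−5 each step).
So the next two tuples are [silver | s | 23] and [gold | t | 18].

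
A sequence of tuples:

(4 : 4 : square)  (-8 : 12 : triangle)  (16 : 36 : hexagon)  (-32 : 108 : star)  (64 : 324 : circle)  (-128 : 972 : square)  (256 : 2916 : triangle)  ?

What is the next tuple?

(-512 : 8748 : hexagon)

First value: ×(-2) each step; 4, -8, 16, -32, 64, -128, 256 → -512.
Second value — ×3 each step: 4, 12, 36, 108, 324, 972, 2916 → 8748.
Shape — repeats square → triangle → hexagon → star → circle: square, triangle, hexagon, star, circle, square, triangle → hexagon.
So the next tuple is (-512 : 8748 : hexagon).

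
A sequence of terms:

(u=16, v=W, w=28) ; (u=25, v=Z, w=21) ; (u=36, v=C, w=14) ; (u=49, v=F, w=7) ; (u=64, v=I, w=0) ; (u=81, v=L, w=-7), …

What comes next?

U — perfect squares: 4², 5², 6², …: 16, 25, 36, 49, 64, 81 → 100.
V — letters move forward 3 places in the alphabet, wrapping Z→A: W, Z, C, F, I, L → O.
W goes 28, 21, 14, 7, 0, -7 → -14 (−7 each step).
Putting it together: (u=100, v=O, w=-14).

(u=100, v=O, w=-14)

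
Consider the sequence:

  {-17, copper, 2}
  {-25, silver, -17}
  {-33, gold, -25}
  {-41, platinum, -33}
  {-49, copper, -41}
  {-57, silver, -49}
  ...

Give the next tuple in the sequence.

First slot: −8 each step; -17, -25, -33, -41, -49, -57 → -65.
Metal: repeats copper → silver → gold → platinum; copper, silver, gold, platinum, copper, silver → gold.
Third slot: 2, -17, -25, -33, -41, -49 → -57 (always the previous value of the first slot).
So the next tuple is {-65, gold, -57}.

{-65, gold, -57}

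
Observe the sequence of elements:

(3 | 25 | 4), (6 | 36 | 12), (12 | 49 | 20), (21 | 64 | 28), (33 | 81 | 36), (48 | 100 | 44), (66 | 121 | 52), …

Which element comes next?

First part: 3, 6, 12, 21, 33, 48, 66 → 87 (differences are 3, 6, 9, … (increasing by 3 each time)).
Second part — perfect squares: 5², 6², 7², …: 25, 36, 49, 64, 81, 100, 121 → 144.
Third part goes 4, 12, 20, 28, 36, 44, 52 → 60 (+8 each step).
Putting it together: (87 | 144 | 60).

(87 | 144 | 60)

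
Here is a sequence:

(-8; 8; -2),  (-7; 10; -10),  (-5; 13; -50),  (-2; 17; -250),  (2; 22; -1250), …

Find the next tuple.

(7; 28; -6250)

First component: -8, -7, -5, -2, 2 → 7 (differences are 1, 2, 3, … (increasing by 1 each time)).
Second component: 8, 10, 13, 17, 22 → 28 (differences are 2, 3, 4, … (increasing by 1 each time)).
Third component: ×5 each step; -2, -10, -50, -250, -1250 → -6250.
Putting it together: (7; 28; -6250).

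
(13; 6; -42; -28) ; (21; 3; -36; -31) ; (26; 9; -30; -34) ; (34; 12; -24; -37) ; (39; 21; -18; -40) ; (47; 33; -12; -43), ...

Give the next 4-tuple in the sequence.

First part: 13, 21, 26, 34, 39, 47 → 52 (alternating steps +8, +5, +8, +5, …).
Second part: 6, 3, 9, 12, 21, 33 → 54 (each term is the sum of the two before it).
Third part — +6 each step: -42, -36, -30, -24, -18, -12 → -6.
Fourth part goes -28, -31, -34, -37, -40, -43 → -46 (−3 each step).
So the next 4-tuple is (52; 54; -6; -46).

(52; 54; -6; -46)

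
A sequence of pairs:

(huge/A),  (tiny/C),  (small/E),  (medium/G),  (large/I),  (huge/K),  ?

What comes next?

(tiny/M)

Size: repeats huge → tiny → small → medium → large, so huge, tiny, small, medium, large, huge → tiny.
Letter: letters move forward 2 places in the alphabet; A, C, E, G, I, K → M.
Combining the parts gives (tiny/M).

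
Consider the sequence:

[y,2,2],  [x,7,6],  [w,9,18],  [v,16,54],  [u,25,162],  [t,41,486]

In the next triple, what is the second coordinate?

Letter: y, x, w, v, u, t → s (letters move back 1 place in the alphabet).
Second coordinate: each term is the sum of the two before it, so 2, 7, 9, 16, 25, 41 → 66.
Third coordinate goes 2, 6, 18, 54, 162, 486 → 1458 (×3 each step).

66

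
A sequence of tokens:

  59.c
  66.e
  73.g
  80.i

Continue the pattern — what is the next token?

87.k

First component: 59, 66, 73, 80 → 87 (+7 each step).
Letter: c, e, g, i → k (letters move forward 2 places in the alphabet).
Combining the parts gives 87.k.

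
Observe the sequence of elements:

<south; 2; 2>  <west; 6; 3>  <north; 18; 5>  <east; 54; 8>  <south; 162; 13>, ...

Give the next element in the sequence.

Direction: repeats south → west → north → east, so south, west, north, east, south → west.
Second value: ×3 each step; 2, 6, 18, 54, 162 → 486.
Third value: each term is the sum of the two before it, so 2, 3, 5, 8, 13 → 21.
Combining the parts gives <west; 486; 21>.

<west; 486; 21>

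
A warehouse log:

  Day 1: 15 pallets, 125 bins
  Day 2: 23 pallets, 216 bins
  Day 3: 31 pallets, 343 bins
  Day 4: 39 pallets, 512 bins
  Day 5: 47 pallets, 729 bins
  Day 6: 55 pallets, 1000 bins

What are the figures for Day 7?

Pallets goes 15, 23, 31, 39, 47, 55 → 63 (+8 each step).
Bins: perfect cubes: 5³, 6³, 7³, …; 125, 216, 343, 512, 729, 1000 → 1331.
Combining the parts gives 63 pallets, 1331 bins.

63 pallets, 1331 bins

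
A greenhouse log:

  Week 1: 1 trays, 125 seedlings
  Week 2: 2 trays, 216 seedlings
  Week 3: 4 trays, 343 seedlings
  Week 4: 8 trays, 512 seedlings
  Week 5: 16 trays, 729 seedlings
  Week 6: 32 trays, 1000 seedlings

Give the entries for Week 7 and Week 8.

64 trays, 1331 seedlings; 128 trays, 1728 seedlings

Trays: 1, 2, 4, 8, 16, 32 → 64 → 128 (×2 each step).
Seedlings: perfect cubes: 5³, 6³, 7³, …; 125, 216, 343, 512, 729, 1000 → 1331 → 1728.
Putting the parts together: 64 trays, 1331 seedlings and then 128 trays, 1728 seedlings.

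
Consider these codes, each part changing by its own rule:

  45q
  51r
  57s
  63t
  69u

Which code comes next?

75v

First component: +6 each step, so 45, 51, 57, 63, 69 → 75.
Letter: q, r, s, t, u → v (letters move forward 1 place in the alphabet).
So the next code is 75v.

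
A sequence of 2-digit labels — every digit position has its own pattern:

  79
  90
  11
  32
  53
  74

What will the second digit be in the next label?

5

Second digit: 9, 0, 1, 2, 3, 4 → 5 (+1 each step, mod 10).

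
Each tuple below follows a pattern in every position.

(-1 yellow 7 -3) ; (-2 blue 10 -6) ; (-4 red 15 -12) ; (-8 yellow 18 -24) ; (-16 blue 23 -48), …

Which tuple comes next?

(-32 red 26 -96)

For the first entry, ×2 each step: -1, -2, -4, -8, -16 → -32.
Colour — repeats yellow → blue → red: yellow, blue, red, yellow, blue → red.
Third entry goes 7, 10, 15, 18, 23 → 26 (alternating steps +3, +5, +3, +5, …).
Fourth entry: -3, -6, -12, -24, -48 → -96 (always 3 × the first entry).
Putting it together: (-32 red 26 -96).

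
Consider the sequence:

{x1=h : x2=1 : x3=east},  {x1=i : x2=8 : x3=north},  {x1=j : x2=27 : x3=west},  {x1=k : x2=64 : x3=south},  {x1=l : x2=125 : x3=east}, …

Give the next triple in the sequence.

{x1=m : x2=216 : x3=north}

X1 — letters move forward 1 place in the alphabet: h, i, j, k, l → m.
X2: 1, 8, 27, 64, 125 → 216 (perfect cubes: 1³, 2³, 3³, …).
X3: repeats east → north → west → south; east, north, west, south, east → north.
So the next triple is {x1=m : x2=216 : x3=north}.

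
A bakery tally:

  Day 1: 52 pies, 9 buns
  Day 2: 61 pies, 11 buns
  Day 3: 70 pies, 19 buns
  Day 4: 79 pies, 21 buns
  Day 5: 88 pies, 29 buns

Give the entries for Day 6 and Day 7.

97 pies, 31 buns; 106 pies, 39 buns

Pies goes 52, 61, 70, 79, 88 → 97 → 106 (+9 each step).
Buns: alternating steps +2, +8, +2, +8, …, so 9, 11, 19, 21, 29 → 31 → 39.
Putting the parts together: 97 pies, 31 buns and then 106 pies, 39 buns.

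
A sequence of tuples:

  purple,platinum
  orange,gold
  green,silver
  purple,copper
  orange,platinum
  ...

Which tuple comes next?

green,gold

Colour: repeats purple → orange → green; purple, orange, green, purple, orange → green.
Metal: platinum, gold, silver, copper, platinum → gold (repeats platinum → gold → silver → copper).
Combining the parts gives green,gold.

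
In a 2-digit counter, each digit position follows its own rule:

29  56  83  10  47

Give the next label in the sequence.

74

For the first digit, +3 each step, mod 10: 2, 5, 8, 1, 4 → 7.
Second digit goes 9, 6, 3, 0, 7 → 4 (−3 each step, mod 10).
Combining the parts gives 74.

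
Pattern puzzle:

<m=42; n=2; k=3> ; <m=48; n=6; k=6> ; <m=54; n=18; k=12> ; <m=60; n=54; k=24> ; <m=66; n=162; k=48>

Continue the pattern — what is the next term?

<m=72; n=486; k=96>

M — +6 each step: 42, 48, 54, 60, 66 → 72.
N: 2, 6, 18, 54, 162 → 486 (×3 each step).
K — ×2 each step: 3, 6, 12, 24, 48 → 96.
Putting it together: <m=72; n=486; k=96>.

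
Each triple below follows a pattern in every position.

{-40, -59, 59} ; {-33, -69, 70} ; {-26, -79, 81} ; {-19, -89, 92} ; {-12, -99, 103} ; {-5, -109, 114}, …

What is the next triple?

For the first coordinate, +7 each step: -40, -33, -26, -19, -12, -5 → 2.
Second coordinate — −10 each step: -59, -69, -79, -89, -99, -109 → -119.
Third coordinate: +11 each step; 59, 70, 81, 92, 103, 114 → 125.
Combining the parts gives {2, -119, 125}.

{2, -119, 125}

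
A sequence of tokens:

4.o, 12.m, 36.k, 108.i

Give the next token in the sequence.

First component — ×3 each step: 4, 12, 36, 108 → 324.
Letter: letters move back 2 places in the alphabet, so o, m, k, i → g.
So the next token is 324.g.

324.g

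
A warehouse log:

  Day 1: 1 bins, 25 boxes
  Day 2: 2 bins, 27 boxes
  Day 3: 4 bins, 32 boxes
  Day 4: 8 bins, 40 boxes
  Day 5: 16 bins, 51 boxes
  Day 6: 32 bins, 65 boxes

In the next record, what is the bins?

64

Bins: ×2 each step; 1, 2, 4, 8, 16, 32 → 64.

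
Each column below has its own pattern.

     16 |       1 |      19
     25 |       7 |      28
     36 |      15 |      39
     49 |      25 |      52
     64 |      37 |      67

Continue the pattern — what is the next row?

81  51  84

First component: 16, 25, 36, 49, 64 → 81 (perfect squares: 4², 5², 6², …).
Second component: differences are 6, 8, 10, … (increasing by 2 each time); 1, 7, 15, 25, 37 → 51.
Third component — always 3 more than the first component: 19, 28, 39, 52, 67 → 84.
Putting it together: 81  51  84.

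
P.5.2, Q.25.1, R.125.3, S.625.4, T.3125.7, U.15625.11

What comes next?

Letter: letters move forward 1 place in the alphabet, so P, Q, R, S, T, U → V.
Second component: ×5 each step, so 5, 25, 125, 625, 3125, 15625 → 78125.
Third component: 2, 1, 3, 4, 7, 11 → 18 (each term is the sum of the two before it).
Putting it together: V.78125.18.

V.78125.18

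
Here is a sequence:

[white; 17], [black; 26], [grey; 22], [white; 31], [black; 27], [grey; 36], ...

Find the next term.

Shade goes white, black, grey, white, black, grey → white (repeats white → black → grey).
For the second slot, alternating steps +9, −4, +9, −4, …: 17, 26, 22, 31, 27, 36 → 32.
Combining the parts gives [white; 32].

[white; 32]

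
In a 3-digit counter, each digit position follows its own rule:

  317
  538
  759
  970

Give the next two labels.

First digit — +2 each step, mod 10: 3, 5, 7, 9 → 1 → 3.
Second digit — +2 each step, mod 10: 1, 3, 5, 7 → 9 → 1.
Third digit: +1 each step, mod 10; 7, 8, 9, 0 → 1 → 2.
Putting the parts together: 191 and then 312.

191, 312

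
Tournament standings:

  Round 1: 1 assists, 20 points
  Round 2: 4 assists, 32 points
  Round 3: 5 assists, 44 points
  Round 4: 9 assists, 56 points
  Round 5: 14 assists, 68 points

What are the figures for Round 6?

Assists goes 1, 4, 5, 9, 14 → 23 (each term is the sum of the two before it).
Points goes 20, 32, 44, 56, 68 → 80 (+12 each step).
So the next row is 23 assists, 80 points.

23 assists, 80 points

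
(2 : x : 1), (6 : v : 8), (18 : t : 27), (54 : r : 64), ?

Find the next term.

(162 : p : 125)

For the first slot, ×3 each step: 2, 6, 18, 54 → 162.
Letter goes x, v, t, r → p (letters move back 2 places in the alphabet).
Third slot: perfect cubes: 1³, 2³, 3³, …; 1, 8, 27, 64 → 125.
Putting it together: (162 : p : 125).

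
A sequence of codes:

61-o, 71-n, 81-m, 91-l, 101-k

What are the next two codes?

For the first component, +10 each step: 61, 71, 81, 91, 101 → 111 → 121.
Letter goes o, n, m, l, k → j → i (letters move back 1 place in the alphabet).
So the next two codes are 111-j and 121-i.

111-j then 121-i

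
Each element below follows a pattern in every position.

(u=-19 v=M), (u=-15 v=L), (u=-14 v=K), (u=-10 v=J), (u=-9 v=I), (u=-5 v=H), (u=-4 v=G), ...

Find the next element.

For the u, alternating steps +4, +1, +4, +1, …: -19, -15, -14, -10, -9, -5, -4 → 0.
V: letters move back 1 place in the alphabet, so M, L, K, J, I, H, G → F.
Putting it together: (u=0 v=F).

(u=0 v=F)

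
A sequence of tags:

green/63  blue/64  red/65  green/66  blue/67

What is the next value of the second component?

Colour: green, blue, red, green, blue → red (repeats green → blue → red).
Second component: 63, 64, 65, 66, 67 → 68 (+1 each step).

68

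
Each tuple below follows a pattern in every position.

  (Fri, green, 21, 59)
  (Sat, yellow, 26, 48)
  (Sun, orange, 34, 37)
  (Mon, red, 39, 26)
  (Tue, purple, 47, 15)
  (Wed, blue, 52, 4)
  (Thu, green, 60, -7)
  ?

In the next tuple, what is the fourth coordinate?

-18

For the day, runs through the weekdays Mon→Sun: Fri, Sat, Sun, Mon, Tue, Wed, Thu → Fri.
Colour: repeats green → yellow → orange → red → purple → blue, so green, yellow, orange, red, purple, blue, green → yellow.
Third coordinate: 21, 26, 34, 39, 47, 52, 60 → 65 (alternating steps +5, +8, +5, +8, …).
Fourth coordinate — −11 each step: 59, 48, 37, 26, 15, 4, -7 → -18.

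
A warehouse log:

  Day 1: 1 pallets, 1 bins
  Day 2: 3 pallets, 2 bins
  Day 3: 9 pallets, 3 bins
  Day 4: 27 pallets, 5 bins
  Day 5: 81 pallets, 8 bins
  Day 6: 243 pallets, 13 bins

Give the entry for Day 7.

For the pallets, ×3 each step: 1, 3, 9, 27, 81, 243 → 729.
Bins: 1, 2, 3, 5, 8, 13 → 21 (each term is the sum of the two before it).
Putting it together: 729 pallets, 21 bins.

729 pallets, 21 bins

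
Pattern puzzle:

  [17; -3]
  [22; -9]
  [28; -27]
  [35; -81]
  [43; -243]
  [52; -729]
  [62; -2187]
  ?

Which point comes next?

First coordinate: differences are 5, 6, 7, … (increasing by 1 each time); 17, 22, 28, 35, 43, 52, 62 → 73.
Second coordinate goes -3, -9, -27, -81, -243, -729, -2187 → -6561 (×3 each step).
Putting it together: [73; -6561].

[73; -6561]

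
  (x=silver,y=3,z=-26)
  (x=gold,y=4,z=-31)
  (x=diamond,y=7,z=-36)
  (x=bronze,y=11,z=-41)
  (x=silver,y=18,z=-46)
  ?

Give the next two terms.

(x=gold,y=29,z=-51), (x=diamond,y=47,z=-56)

X goes silver, gold, diamond, bronze, silver → gold → diamond (repeats silver → gold → diamond → bronze).
Y: each term is the sum of the two before it; 3, 4, 7, 11, 18 → 29 → 47.
For the z, −5 each step: -26, -31, -36, -41, -46 → -51 → -56.
So the next two terms are (x=gold,y=29,z=-51) and (x=diamond,y=47,z=-56).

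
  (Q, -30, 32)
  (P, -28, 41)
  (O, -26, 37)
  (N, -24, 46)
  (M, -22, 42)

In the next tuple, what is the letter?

L

Letter: Q, P, O, N, M → L (letters move back 1 place in the alphabet).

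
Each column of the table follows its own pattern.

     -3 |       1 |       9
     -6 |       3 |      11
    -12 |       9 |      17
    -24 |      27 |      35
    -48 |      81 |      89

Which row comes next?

First component: -3, -6, -12, -24, -48 → -96 (×2 each step).
Second component: ×3 each step; 1, 3, 9, 27, 81 → 243.
Third component goes 9, 11, 17, 35, 89 → 251 (always 8 more than the second component).
Putting it together: -96  243  251.

-96  243  251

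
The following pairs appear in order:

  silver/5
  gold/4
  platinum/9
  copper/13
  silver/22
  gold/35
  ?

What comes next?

platinum/57

Metal: repeats silver → gold → platinum → copper; silver, gold, platinum, copper, silver, gold → platinum.
Second part: each term is the sum of the two before it; 5, 4, 9, 13, 22, 35 → 57.
So the next pair is platinum/57.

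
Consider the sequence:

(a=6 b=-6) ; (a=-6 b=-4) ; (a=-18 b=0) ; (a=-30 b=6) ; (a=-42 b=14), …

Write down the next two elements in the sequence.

A goes 6, -6, -18, -30, -42 → -54 → -66 (−12 each step).
B — differences are 2, 4, 6, … (increasing by 2 each time): -6, -4, 0, 6, 14 → 24 → 36.
So the next two elements are (a=-54 b=24) and (a=-66 b=36).

(a=-54 b=24), (a=-66 b=36)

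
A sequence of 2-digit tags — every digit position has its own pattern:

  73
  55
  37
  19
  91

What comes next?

73

For the first digit, −2 each step, mod 10: 7, 5, 3, 1, 9 → 7.
Second digit: 3, 5, 7, 9, 1 → 3 (+2 each step, mod 10).
So the next tag is 73.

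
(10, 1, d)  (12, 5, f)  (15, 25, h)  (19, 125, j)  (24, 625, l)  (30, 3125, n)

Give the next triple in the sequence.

(37, 15625, p)

For the first part, differences are 2, 3, 4, … (increasing by 1 each time): 10, 12, 15, 19, 24, 30 → 37.
Second part goes 1, 5, 25, 125, 625, 3125 → 15625 (×5 each step).
For the letter, letters move forward 2 places in the alphabet: d, f, h, j, l, n → p.
So the next triple is (37, 15625, p).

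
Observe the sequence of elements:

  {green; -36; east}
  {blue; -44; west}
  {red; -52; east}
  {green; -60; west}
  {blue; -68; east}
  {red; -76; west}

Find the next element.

{green; -84; east}

For the colour, repeats green → blue → red: green, blue, red, green, blue, red → green.
For the second value, −8 each step: -36, -44, -52, -60, -68, -76 → -84.
Direction: alternates east ↔ west, so east, west, east, west, east, west → east.
Putting it together: {green; -84; east}.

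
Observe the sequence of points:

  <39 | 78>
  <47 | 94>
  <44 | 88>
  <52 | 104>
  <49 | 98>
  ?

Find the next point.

<57 | 114>

For the first component, alternating steps +8, −3, +8, −3, …: 39, 47, 44, 52, 49 → 57.
For the second component, always 2 × the first component: 78, 94, 88, 104, 98 → 114.
Combining the parts gives <57 | 114>.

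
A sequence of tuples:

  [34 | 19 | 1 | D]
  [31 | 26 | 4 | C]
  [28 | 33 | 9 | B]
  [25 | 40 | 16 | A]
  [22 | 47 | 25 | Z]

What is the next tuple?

For the first coordinate, −3 each step: 34, 31, 28, 25, 22 → 19.
Second coordinate goes 19, 26, 33, 40, 47 → 54 (+7 each step).
Third coordinate: 1, 4, 9, 16, 25 → 36 (perfect squares: 1², 2², 3², …).
Letter: letters move back 1 place in the alphabet, wrapping A→Z; D, C, B, A, Z → Y.
So the next tuple is [19 | 54 | 36 | Y].

[19 | 54 | 36 | Y]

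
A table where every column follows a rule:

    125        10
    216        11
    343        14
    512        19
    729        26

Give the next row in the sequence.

1000  35

For the first component, perfect cubes: 5³, 6³, 7³, …: 125, 216, 343, 512, 729 → 1000.
For the second component, differences are 1, 3, 5, … (increasing by 2 each time): 10, 11, 14, 19, 26 → 35.
Putting it together: 1000  35.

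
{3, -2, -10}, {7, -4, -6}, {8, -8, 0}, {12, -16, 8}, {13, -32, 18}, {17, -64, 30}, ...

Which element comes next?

{18, -128, 44}

First component goes 3, 7, 8, 12, 13, 17 → 18 (alternating steps +4, +1, +4, +1, …).
Second component goes -2, -4, -8, -16, -32, -64 → -128 (×2 each step).
Third component: -10, -6, 0, 8, 18, 30 → 44 (differences are 4, 6, 8, … (increasing by 2 each time)).
Combining the parts gives {18, -128, 44}.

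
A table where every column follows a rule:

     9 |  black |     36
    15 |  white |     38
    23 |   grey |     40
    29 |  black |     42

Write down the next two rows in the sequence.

First component: 9, 15, 23, 29 → 37 → 43 (alternating steps +6, +8, +6, +8, …).
Shade: repeats black → white → grey; black, white, grey, black → white → grey.
Third component: 36, 38, 40, 42 → 44 → 46 (+2 each step).
Putting the parts together: 37  white  44 and then 43  grey  46.

37  white  44; 43  grey  46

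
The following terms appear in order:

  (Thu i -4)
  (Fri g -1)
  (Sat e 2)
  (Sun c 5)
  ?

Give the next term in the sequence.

Day: Thu, Fri, Sat, Sun → Mon (runs through the weekdays Mon→Sun).
Letter — letters move back 2 places in the alphabet: i, g, e, c → a.
Third entry: -4, -1, 2, 5 → 8 (+3 each step).
So the next term is (Mon a 8).

(Mon a 8)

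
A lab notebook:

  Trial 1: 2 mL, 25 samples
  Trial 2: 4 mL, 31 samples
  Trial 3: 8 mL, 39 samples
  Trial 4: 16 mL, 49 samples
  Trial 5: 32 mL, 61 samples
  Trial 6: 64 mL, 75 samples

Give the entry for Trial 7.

128 mL, 91 samples

ML: 2, 4, 8, 16, 32, 64 → 128 (×2 each step).
Samples: differences are 6, 8, 10, … (increasing by 2 each time); 25, 31, 39, 49, 61, 75 → 91.
Combining the parts gives 128 mL, 91 samples.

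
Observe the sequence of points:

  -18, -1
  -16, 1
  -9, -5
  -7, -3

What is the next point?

First part: alternating steps +2, +7, +2, +7, …; -18, -16, -9, -7 → 0.
Second part: alternating steps +2, −6, +2, −6, …, so -1, 1, -5, -3 → -9.
So the next point is 0, -9.

0, -9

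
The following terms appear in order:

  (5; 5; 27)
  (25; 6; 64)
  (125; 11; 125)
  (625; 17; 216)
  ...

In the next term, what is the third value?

343

First value: 5, 25, 125, 625 → 3125 (×5 each step).
Second value: each term is the sum of the two before it, so 5, 6, 11, 17 → 28.
Third value: perfect cubes: 3³, 4³, 5³, …; 27, 64, 125, 216 → 343.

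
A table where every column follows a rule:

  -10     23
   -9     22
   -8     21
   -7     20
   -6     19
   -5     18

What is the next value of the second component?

First component: +1 each step, so -10, -9, -8, -7, -6, -5 → -4.
Second component: 23, 22, 21, 20, 19, 18 → 17 (together with the first component always sums to 13).

17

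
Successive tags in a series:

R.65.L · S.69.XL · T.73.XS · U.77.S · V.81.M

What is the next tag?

Letter: letters move forward 1 place in the alphabet, so R, S, T, U, V → W.
Second component: +4 each step; 65, 69, 73, 77, 81 → 85.
Size: runs through clothing sizes XS→XL; L, XL, XS, S, M → L.
Putting it together: W.85.L.

W.85.L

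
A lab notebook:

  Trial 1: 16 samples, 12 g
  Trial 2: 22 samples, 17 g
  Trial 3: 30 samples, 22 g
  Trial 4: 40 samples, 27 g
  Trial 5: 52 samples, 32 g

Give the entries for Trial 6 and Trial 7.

Samples: differences are 6, 8, 10, … (increasing by 2 each time), so 16, 22, 30, 40, 52 → 66 → 82.
G: +5 each step, so 12, 17, 22, 27, 32 → 37 → 42.
So the next two rows are 66 samples, 37 g and 82 samples, 42 g.

66 samples, 37 g; 82 samples, 42 g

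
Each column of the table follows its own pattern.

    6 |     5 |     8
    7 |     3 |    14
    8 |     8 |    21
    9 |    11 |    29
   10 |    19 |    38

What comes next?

For the first component, +1 each step: 6, 7, 8, 9, 10 → 11.
For the second component, each term is the sum of the two before it: 5, 3, 8, 11, 19 → 30.
Third component goes 8, 14, 21, 29, 38 → 48 (differences are 6, 7, 8, … (increasing by 1 each time)).
Combining the parts gives 11  30  48.

11  30  48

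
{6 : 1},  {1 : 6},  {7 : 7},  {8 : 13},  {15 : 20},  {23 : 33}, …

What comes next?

{38 : 53}

First part: 6, 1, 7, 8, 15, 23 → 38 (each term is the sum of the two before it).
Second part — each term is the sum of the two before it: 1, 6, 7, 13, 20, 33 → 53.
Combining the parts gives {38 : 53}.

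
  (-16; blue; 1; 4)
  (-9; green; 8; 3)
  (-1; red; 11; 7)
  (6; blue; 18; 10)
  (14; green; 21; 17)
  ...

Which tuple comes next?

For the first value, alternating steps +7, +8, +7, +8, …: -16, -9, -1, 6, 14 → 21.
Colour: blue, green, red, blue, green → red (repeats blue → green → red).
Third value goes 1, 8, 11, 18, 21 → 28 (alternating steps +7, +3, +7, +3, …).
Fourth value goes 4, 3, 7, 10, 17 → 27 (each term is the sum of the two before it).
Putting it together: (21; red; 28; 27).

(21; red; 28; 27)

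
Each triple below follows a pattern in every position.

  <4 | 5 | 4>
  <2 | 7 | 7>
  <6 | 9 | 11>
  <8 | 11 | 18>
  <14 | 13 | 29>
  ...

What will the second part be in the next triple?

15

First part: each term is the sum of the two before it; 4, 2, 6, 8, 14 → 22.
Second part: +2 each step; 5, 7, 9, 11, 13 → 15.
Third part: 4, 7, 11, 18, 29 → 47 (each term is the sum of the two before it).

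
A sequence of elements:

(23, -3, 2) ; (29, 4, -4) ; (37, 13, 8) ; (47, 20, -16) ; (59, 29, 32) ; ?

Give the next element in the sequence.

First value: 23, 29, 37, 47, 59 → 73 (differences are 6, 8, 10, … (increasing by 2 each time)).
For the second value, alternating steps +7, +9, +7, +9, …: -3, 4, 13, 20, 29 → 36.
Third value — ×(-2) each step: 2, -4, 8, -16, 32 → -64.
Putting it together: (73, 36, -64).

(73, 36, -64)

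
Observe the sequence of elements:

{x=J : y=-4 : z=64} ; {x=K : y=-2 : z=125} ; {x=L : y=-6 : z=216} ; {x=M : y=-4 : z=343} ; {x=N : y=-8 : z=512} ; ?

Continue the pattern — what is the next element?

X goes J, K, L, M, N → O (letters move forward 1 place in the alphabet).
For the y, alternating steps +2, −4, +2, −4, …: -4, -2, -6, -4, -8 → -6.
Z: 64, 125, 216, 343, 512 → 729 (perfect cubes: 4³, 5³, 6³, …).
So the next element is {x=O : y=-6 : z=729}.

{x=O : y=-6 : z=729}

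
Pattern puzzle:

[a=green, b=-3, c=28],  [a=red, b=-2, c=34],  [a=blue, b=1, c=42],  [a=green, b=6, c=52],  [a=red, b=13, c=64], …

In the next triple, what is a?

blue

A — repeats green → red → blue: green, red, blue, green, red → blue.
B — differences are 1, 3, 5, … (increasing by 2 each time): -3, -2, 1, 6, 13 → 22.
C: 28, 34, 42, 52, 64 → 78 (differences are 6, 8, 10, … (increasing by 2 each time)).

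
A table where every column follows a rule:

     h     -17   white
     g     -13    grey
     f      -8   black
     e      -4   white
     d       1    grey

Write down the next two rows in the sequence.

Letter — letters move back 1 place in the alphabet: h, g, f, e, d → c → b.
For the second component, alternating steps +4, +5, +4, +5, …: -17, -13, -8, -4, 1 → 5 → 10.
Shade: repeats white → grey → black, so white, grey, black, white, grey → black → white.
So the next two rows are c  5  black and b  10  white.

c  5  black; b  10  white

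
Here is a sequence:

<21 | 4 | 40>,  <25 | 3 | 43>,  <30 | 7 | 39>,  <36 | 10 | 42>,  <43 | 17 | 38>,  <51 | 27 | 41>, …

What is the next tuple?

First part goes 21, 25, 30, 36, 43, 51 → 60 (differences are 4, 5, 6, … (increasing by 1 each time)).
Second part goes 4, 3, 7, 10, 17, 27 → 44 (each term is the sum of the two before it).
For the third part, alternating steps +3, −4, +3, −4, …: 40, 43, 39, 42, 38, 41 → 37.
So the next tuple is <60 | 44 | 37>.

<60 | 44 | 37>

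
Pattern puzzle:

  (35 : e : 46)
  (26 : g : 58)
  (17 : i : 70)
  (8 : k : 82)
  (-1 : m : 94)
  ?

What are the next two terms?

(-10 : o : 106), (-19 : q : 118)

First component — −9 each step: 35, 26, 17, 8, -1 → -10 → -19.
Letter — letters move forward 2 places in the alphabet: e, g, i, k, m → o → q.
Third component — +12 each step: 46, 58, 70, 82, 94 → 106 → 118.
So the next two terms are (-10 : o : 106) and (-19 : q : 118).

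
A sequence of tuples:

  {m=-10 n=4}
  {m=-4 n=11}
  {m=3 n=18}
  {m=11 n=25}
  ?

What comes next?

M: -10, -4, 3, 11 → 20 (differences are 6, 7, 8, … (increasing by 1 each time)).
N — +7 each step: 4, 11, 18, 25 → 32.
Combining the parts gives {m=20 n=32}.

{m=20 n=32}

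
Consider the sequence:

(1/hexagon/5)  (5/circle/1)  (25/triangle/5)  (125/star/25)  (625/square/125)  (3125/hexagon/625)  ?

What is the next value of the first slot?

First slot: ×5 each step; 1, 5, 25, 125, 625, 3125 → 15625.

15625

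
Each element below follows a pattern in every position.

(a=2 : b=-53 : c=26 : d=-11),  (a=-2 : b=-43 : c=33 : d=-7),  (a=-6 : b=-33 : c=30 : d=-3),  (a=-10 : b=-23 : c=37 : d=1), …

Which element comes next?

A goes 2, -2, -6, -10 → -14 (−4 each step).
B: +10 each step; -53, -43, -33, -23 → -13.
C — alternating steps +7, −3, +7, −3, …: 26, 33, 30, 37 → 34.
D: +4 each step; -11, -7, -3, 1 → 5.
Putting it together: (a=-14 : b=-13 : c=34 : d=5).

(a=-14 : b=-13 : c=34 : d=5)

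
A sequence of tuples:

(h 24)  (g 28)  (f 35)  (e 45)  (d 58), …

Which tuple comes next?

(c 74)

Letter: h, g, f, e, d → c (letters move back 1 place in the alphabet).
Second coordinate: differences are 4, 7, 10, … (increasing by 3 each time), so 24, 28, 35, 45, 58 → 74.
Combining the parts gives (c 74).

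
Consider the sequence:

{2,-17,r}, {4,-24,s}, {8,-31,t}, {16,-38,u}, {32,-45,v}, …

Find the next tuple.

{64,-52,w}

First component: 2, 4, 8, 16, 32 → 64 (×2 each step).
Second component: −7 each step; -17, -24, -31, -38, -45 → -52.
Letter: r, s, t, u, v → w (letters move forward 1 place in the alphabet).
Putting it together: {64,-52,w}.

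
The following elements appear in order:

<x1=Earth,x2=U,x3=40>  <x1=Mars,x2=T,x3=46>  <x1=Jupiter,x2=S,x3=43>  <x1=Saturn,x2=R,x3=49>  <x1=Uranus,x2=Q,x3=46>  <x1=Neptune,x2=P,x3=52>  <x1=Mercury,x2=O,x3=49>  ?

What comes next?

<x1=Venus,x2=N,x3=55>

X1 goes Earth, Mars, Jupiter, Saturn, Uranus, Neptune, Mercury → Venus (runs through the planets Mercury→Neptune).
For the x2, letters move back 1 place in the alphabet: U, T, S, R, Q, P, O → N.
X3: alternating steps +6, −3, +6, −3, …; 40, 46, 43, 49, 46, 52, 49 → 55.
So the next element is <x1=Venus,x2=N,x3=55>.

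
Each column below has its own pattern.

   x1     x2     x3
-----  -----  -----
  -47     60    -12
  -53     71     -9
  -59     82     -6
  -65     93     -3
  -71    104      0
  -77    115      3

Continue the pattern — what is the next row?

Column x1 goes -47, -53, -59, -65, -71, -77 → -83 (−6 each step).
Column x2: +11 each step; 60, 71, 82, 93, 104, 115 → 126.
Column x3 goes -12, -9, -6, -3, 0, 3 → 6 (+3 each step).
So the next row is -83  126  6.

-83  126  6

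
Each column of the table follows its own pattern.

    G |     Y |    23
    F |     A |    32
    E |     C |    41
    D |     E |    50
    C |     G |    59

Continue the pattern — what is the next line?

B  I  68

First letter: G, F, E, D, C → B (letters move back 1 place in the alphabet).
Second letter — letters move forward 2 places in the alphabet, wrapping Z→A: Y, A, C, E, G → I.
Third component — +9 each step: 23, 32, 41, 50, 59 → 68.
Combining the parts gives B  I  68.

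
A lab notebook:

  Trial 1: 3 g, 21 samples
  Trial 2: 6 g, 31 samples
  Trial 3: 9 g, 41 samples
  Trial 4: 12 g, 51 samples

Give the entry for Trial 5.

15 g, 61 samples

G — +3 each step: 3, 6, 9, 12 → 15.
Samples: 21, 31, 41, 51 → 61 (+10 each step).
Combining the parts gives 15 g, 61 samples.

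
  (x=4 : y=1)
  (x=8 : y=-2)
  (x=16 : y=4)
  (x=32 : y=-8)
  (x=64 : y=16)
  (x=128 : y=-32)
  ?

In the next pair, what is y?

Y: 1, -2, 4, -8, 16, -32 → 64 (×(-2) each step).

64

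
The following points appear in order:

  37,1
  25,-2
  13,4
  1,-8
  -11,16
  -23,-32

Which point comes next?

First value goes 37, 25, 13, 1, -11, -23 → -35 (−12 each step).
Second value: ×(-2) each step, so 1, -2, 4, -8, 16, -32 → 64.
Combining the parts gives -35,64.

-35,64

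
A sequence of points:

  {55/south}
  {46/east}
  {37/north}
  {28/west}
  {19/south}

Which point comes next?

For the first entry, −9 each step: 55, 46, 37, 28, 19 → 10.
Direction: repeats south → east → north → west; south, east, north, west, south → east.
Combining the parts gives {10/east}.

{10/east}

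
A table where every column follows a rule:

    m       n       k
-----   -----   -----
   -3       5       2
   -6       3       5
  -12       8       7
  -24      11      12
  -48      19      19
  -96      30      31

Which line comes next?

-192  49  50

Column m goes -3, -6, -12, -24, -48, -96 → -192 (×2 each step).
Column n goes 5, 3, 8, 11, 19, 30 → 49 (each term is the sum of the two before it).
Column k: each term is the sum of the two before it, so 2, 5, 7, 12, 19, 31 → 50.
Putting it together: -192  49  50.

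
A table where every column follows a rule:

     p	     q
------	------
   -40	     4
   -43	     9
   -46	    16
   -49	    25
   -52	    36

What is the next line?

Column p: −3 each step, so -40, -43, -46, -49, -52 → -55.
Column q goes 4, 9, 16, 25, 36 → 49 (perfect squares: 2², 3², 4², …).
Combining the parts gives -55  49.

-55  49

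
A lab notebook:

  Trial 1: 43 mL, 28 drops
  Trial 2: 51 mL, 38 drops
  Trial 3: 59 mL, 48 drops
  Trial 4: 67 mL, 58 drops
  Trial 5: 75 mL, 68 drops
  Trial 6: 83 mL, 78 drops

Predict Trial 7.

91 mL, 88 drops

ML — +8 each step: 43, 51, 59, 67, 75, 83 → 91.
Drops — +10 each step: 28, 38, 48, 58, 68, 78 → 88.
Combining the parts gives 91 mL, 88 drops.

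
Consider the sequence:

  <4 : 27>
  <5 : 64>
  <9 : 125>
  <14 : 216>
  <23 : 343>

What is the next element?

First slot: 4, 5, 9, 14, 23 → 37 (each term is the sum of the two before it).
Second slot — perfect cubes: 3³, 4³, 5³, …: 27, 64, 125, 216, 343 → 512.
Putting it together: <37 : 512>.

<37 : 512>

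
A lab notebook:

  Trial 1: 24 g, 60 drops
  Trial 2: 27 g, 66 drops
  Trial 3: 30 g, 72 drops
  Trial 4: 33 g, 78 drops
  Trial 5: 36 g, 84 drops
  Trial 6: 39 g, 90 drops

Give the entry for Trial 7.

For the g, +3 each step: 24, 27, 30, 33, 36, 39 → 42.
Drops: +6 each step, so 60, 66, 72, 78, 84, 90 → 96.
Combining the parts gives 42 g, 96 drops.

42 g, 96 drops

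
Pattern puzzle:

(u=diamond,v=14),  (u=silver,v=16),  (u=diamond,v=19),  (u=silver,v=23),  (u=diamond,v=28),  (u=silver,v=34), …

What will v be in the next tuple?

V: differences are 2, 3, 4, … (increasing by 1 each time); 14, 16, 19, 23, 28, 34 → 41.

41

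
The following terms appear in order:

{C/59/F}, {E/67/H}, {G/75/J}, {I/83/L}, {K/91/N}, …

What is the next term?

{M/99/P}

First letter goes C, E, G, I, K → M (letters move forward 2 places in the alphabet).
For the second part, +8 each step: 59, 67, 75, 83, 91 → 99.
For the second letter, letters move forward 2 places in the alphabet: F, H, J, L, N → P.
So the next term is {M/99/P}.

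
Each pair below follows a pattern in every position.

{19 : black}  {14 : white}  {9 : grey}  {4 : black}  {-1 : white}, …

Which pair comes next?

First component goes 19, 14, 9, 4, -1 → -6 (−5 each step).
Shade — repeats black → white → grey: black, white, grey, black, white → grey.
Combining the parts gives {-6 : grey}.

{-6 : grey}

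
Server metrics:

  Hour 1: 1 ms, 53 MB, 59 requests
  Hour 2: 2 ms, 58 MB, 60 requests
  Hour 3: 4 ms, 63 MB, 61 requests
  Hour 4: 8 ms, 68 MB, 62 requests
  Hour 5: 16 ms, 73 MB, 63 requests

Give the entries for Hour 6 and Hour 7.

32 ms, 78 MB, 64 requests; 64 ms, 83 MB, 65 requests

For the ms, ×2 each step: 1, 2, 4, 8, 16 → 32 → 64.
MB: 53, 58, 63, 68, 73 → 78 → 83 (+5 each step).
Requests: 59, 60, 61, 62, 63 → 64 → 65 (+1 each step).
Putting the parts together: 32 ms, 78 MB, 64 requests and then 64 ms, 83 MB, 65 requests.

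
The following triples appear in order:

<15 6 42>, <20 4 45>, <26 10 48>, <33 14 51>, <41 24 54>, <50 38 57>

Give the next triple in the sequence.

<60 62 60>

First value: differences are 5, 6, 7, … (increasing by 1 each time), so 15, 20, 26, 33, 41, 50 → 60.
Second value — each term is the sum of the two before it: 6, 4, 10, 14, 24, 38 → 62.
For the third value, +3 each step: 42, 45, 48, 51, 54, 57 → 60.
Putting it together: <60 62 60>.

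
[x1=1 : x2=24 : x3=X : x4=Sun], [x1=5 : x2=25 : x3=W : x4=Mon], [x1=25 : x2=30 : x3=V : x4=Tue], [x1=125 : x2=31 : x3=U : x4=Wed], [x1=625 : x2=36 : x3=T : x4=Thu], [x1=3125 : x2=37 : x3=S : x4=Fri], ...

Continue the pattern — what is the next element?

X1: ×5 each step; 1, 5, 25, 125, 625, 3125 → 15625.
X2 goes 24, 25, 30, 31, 36, 37 → 42 (alternating steps +1, +5, +1, +5, …).
X3: letters move back 1 place in the alphabet, so X, W, V, U, T, S → R.
X4: Sun, Mon, Tue, Wed, Thu, Fri → Sat (runs through the weekdays Mon→Sun).
Combining the parts gives [x1=15625 : x2=42 : x3=R : x4=Sat].

[x1=15625 : x2=42 : x3=R : x4=Sat]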